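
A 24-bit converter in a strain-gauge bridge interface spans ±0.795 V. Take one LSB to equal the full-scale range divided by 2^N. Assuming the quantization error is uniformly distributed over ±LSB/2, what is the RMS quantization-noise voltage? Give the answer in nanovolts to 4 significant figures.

27.36 nV

The full-scale span is 0.795 − (-0.795) = 1.59 V.
Step size = 1.59/16777216 V = 94.7714 nV.
V_rms = LSB/√12 = 94.7714 nV / √12 = 27.36 nV.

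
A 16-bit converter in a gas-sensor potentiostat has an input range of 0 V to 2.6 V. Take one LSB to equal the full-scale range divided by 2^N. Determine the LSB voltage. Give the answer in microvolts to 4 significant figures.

39.67 µV

Range is 2.6 V.
2^16 = 65536 levels.
LSB = 2.6 V / 2^16 = 39.67 µV.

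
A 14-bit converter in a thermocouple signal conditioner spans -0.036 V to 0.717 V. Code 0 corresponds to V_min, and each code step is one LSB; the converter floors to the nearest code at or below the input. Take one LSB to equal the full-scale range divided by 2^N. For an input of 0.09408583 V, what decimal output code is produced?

2830

Range = 0.717 − (-0.036) = 0.753 V. LSB = 0.753 V / 2^14 ≈ 45.96 µV.
V_in − V_min = 0.09408583 − (-0.036) = 0.13008583 V.
Divide by LSB: 0.13008583 × 16384/0.753 = 2830.4465.
Truncating gives code 2830.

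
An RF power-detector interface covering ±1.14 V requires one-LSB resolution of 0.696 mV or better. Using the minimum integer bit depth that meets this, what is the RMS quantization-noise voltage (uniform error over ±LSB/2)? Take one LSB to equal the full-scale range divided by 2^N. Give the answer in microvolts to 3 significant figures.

The full-scale span is 1.14 − (-1.14) = 2.28 V.
Levels needed ≥ 2.28/0.696 mV = 3276. 2^12 = 4096 suffices, so N_min = 12.
Step size = 2.28/4096 V = 0.55664 mV.
RMS noise = LSB/√12 = 161 µV.

161 µV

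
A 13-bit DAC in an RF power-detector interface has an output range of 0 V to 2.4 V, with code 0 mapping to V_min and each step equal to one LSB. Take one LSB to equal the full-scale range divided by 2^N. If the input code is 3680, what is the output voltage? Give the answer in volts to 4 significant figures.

1.078 V

Range is 2.4 V. LSB = 2.4 V / 2^13.
V_out = V_min + code × LSB = 0 V + 3680 × 2.4 V / 8192
      = 0 V + 1.07813 V = 1.07813 V.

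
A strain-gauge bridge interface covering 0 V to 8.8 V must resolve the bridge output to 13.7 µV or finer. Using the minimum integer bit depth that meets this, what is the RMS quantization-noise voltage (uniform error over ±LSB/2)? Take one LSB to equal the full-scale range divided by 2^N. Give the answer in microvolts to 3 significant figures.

2.42 µV

V_FS = 8.8 V.
Required number of levels: 8.8/13.7 µV = 642340; smallest N with 2^N ≥ that is 20.
Step size = 8.8/1048576 V = 8.3923 µV.
RMS noise = LSB/√12 = 2.42 µV.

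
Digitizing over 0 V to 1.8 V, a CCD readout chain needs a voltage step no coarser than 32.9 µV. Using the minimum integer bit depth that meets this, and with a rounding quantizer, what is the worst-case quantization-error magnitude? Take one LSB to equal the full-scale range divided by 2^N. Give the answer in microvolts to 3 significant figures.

Full-scale range = 1.8 V.
Need 2^N ≥ 1.8 V / 32.9 µV = 54710 → N_min = 16.
Step size = 1.8/65536 V = 27.466 µV.
|e|_max = LSB/2 = 13.7 µV.

13.7 µV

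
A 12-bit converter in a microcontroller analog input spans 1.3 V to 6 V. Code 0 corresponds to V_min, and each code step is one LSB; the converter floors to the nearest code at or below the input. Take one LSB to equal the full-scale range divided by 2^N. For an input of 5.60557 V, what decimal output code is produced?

3752

The full-scale span is 6 − (1.3) = 4.7 V. LSB = 4.7 V / 2^12 ≈ 1.147 mV.
V_in − V_min = 5.60557 − (1.3) = 4.30557 V.
Divide by LSB: 4.30557 × 4096/4.7 = 3752.2585.
Truncating gives code 3752.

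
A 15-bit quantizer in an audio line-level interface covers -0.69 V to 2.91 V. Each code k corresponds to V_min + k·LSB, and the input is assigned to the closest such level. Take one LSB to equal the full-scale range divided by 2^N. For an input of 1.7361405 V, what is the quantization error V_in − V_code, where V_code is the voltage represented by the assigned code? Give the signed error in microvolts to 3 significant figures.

+29.7 µV

Full-scale range = 2.91 V − (-0.69 V) = 3.6 V. LSB = 3.6 V / 2^15 ≈ 109.9 µV.
Position in LSBs: (1.7361405 − (-0.69)) × 32768/3.6 = 22083.2700; rounding gives k = 22083.
V_code = V_min + k × range/2^15 = -0.69 + 22083 × 3.6/32768 = 1.7361108398 V.
Error = V_in − V_code = 1.7361405 − (1.7361108398) = +29.7 µV.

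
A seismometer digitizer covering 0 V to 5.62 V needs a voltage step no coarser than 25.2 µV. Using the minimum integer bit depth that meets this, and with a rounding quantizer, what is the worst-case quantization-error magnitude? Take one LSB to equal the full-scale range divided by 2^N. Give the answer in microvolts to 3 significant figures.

10.7 µV

Span = 5.62 V.
5.62 V / 25.2 µV = 223000. Since 2^17 = 131072 and 2^18 = 262144, N = 18.
LSB = 5.62 V ÷ 2^18 = 5.62/262144 V = 21.439 µV.
|e|_max = LSB/2 = 10.7 µV.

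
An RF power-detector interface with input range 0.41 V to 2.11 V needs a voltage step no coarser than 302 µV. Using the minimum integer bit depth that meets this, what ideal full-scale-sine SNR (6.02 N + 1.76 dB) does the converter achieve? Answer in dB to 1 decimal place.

80.0 dB

Span: 2.11 V − (0.41 V) = 1.7 V.
Levels needed ≥ 1.7/302 µV = 5629. 2^13 = 8192 suffices, so N_min = 13.
6.02(13) + 1.76 = 80.02 dB.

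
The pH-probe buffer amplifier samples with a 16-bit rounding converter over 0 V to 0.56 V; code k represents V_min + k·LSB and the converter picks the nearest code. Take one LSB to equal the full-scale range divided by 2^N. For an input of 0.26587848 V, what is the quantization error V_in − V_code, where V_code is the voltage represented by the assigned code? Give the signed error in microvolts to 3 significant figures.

Span = 0.56 V. LSB = 0.56 V / 2^16 ≈ 8.545 µV.
(V_in − V_min)/LSB = (0.26587848 − (0)) × 65536/0.56 = 31115.3787 → nearest code k = 31115.
Reconstructed level: 0 + 31115 × 0.56/65536 V = 0.26587524414 V.
Error = V_in − V_code = 0.26587848 − (0.26587524414) = +3.24 µV.

+3.24 µV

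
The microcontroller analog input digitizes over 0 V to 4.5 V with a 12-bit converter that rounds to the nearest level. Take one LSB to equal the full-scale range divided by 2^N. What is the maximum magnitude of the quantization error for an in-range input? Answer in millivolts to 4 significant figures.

Span = 4.5 V.
Step size = 4.5/4096 V = 1.09863 mV.
|e|_max = LSB/2 = 0.5493 mV.

0.5493 mV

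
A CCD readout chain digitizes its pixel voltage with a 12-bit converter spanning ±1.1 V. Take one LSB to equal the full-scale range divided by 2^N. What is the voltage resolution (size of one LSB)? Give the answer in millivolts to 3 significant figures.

Span: 1.1 V − (-1.1 V) = 2.2 V.
2^12 = 4096 levels.
One LSB is 2.2 V / 4096 = 0.537 mV.

0.537 mV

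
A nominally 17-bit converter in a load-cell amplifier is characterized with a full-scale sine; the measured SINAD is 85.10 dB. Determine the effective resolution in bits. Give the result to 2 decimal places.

(85.10 − 1.76) / 6.02 = 83.34/6.02 = 13.8439 effective bits.

13.84 bits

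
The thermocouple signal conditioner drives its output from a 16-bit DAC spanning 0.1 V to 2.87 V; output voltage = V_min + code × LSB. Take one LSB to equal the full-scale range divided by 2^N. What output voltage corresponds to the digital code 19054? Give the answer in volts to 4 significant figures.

Span: 2.87 V − (0.1 V) = 2.77 V. LSB = 2.77 V / 2^16.
V_out = 0.1 + 19054 × (2.77/65536) V
      = 0.1 + 0.805352 = 0.905352 V.

0.9054 V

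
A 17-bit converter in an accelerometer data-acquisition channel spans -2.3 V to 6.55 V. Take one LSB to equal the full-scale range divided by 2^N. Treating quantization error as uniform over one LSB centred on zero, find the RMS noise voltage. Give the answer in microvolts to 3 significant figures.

19.5 µV

The full-scale span is 6.55 − (-2.3) = 8.85 V.
One LSB is 8.85 V / 131072 = 67.520 µV.
V_rms = LSB/√12 = 67.520 µV / √12 = 19.5 µV.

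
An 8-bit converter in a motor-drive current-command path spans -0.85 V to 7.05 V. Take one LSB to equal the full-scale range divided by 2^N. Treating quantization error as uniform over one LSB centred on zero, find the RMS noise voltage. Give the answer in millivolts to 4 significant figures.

8.908 mV

Full-scale range = 7.05 V − (-0.85 V) = 7.9 V.
LSB = 7.9 V ÷ 2^8 = 7.9/256 V = 30.8594 mV.
V_rms = LSB/√12 = 30.8594 mV / √12 = 8.908 mV.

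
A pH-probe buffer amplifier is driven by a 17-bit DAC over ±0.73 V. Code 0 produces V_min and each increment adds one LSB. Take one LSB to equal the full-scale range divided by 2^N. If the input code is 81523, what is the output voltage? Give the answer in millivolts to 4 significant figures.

178.1 mV

The full-scale span is 0.73 − (-0.73) = 1.46 V. LSB = 1.46 V / 2^17.
Output = V_min + (81523/131072) × range = -0.73 + 0.621971 × 1.46 V
      = -0.73 V + 0.908078 V = 0.178078 V.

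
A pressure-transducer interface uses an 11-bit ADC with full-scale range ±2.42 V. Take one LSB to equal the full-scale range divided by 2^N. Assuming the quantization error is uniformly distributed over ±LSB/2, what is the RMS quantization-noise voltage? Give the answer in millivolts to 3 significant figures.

Span: 2.42 V − (-2.42 V) = 4.84 V.
Step size = 4.84/2048 V = 2.3633 mV.
RMS of a uniform error over width LSB is LSB/√12 = 0.682 mV.

0.682 mV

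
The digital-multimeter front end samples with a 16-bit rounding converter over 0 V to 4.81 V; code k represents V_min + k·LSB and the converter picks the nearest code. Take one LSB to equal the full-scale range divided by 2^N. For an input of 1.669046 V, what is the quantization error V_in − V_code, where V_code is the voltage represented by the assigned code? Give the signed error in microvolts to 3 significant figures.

Full-scale range = 4.81 V. LSB = 4.81 V / 2^16 ≈ 73.39 µV.
(1.669046 − (0)) / LSB = 1.669046 × 65536/4.81 = 22740.6650. Nearest integer: k = 22741.
V_code = 0 + (22741/65536) × 4.81 = 1.6690705872 V.
e = 1.669046 − (1.6690705872) = −24.6 µV.

−24.6 µV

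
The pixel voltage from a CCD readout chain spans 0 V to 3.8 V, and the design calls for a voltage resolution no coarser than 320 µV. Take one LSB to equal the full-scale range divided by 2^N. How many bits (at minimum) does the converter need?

14 bits

Full-scale range = 3.8 V.
Required number of levels: 3.8/320 µV = 11875; smallest N with 2^N ≥ that is 14.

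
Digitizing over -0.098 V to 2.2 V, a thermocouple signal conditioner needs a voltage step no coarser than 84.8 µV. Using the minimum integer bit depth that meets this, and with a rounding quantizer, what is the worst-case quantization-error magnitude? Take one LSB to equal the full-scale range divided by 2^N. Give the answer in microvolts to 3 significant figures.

35.1 µV

Range = 2.2 − (-0.098) = 2.298 V.
Need 2^N ≥ 2.298 V / 84.8 µV = 27100 → N_min = 15.
LSB = 2.298 V ÷ 2^15 = 2.298/32768 V = 70.129 µV.
Max error for round-to-nearest is LSB/2 = 35.1 µV.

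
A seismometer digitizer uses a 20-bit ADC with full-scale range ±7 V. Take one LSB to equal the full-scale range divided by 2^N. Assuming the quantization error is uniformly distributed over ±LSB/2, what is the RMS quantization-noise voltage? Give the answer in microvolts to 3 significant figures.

Range = 7 − (-7) = 14 V.
LSB = 14 V / 2^20 = 13.351 µV.
RMS of a uniform error over width LSB is LSB/√12 = 3.85 µV.

3.85 µV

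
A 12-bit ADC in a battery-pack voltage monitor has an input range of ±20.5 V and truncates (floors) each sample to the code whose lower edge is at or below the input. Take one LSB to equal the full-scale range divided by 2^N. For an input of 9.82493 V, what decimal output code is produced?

Span: 20.5 V − (-20.5 V) = 41 V. LSB = 41 V / 2^12 ≈ 10.01 mV.
(V_in − V_min) × 2^12/range = (9.82493 − (-20.5)) × 4096/41 = 3029.534.
Floor → code = 3029.

3029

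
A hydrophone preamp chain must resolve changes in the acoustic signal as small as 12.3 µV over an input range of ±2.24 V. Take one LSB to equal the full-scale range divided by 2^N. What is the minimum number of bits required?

19 bits

Full-scale range = 2.24 V − (-2.24 V) = 4.48 V.
Levels needed ≥ 4.48/12.3 µV = 364200. 2^19 = 524288 suffices, so N_min = 19.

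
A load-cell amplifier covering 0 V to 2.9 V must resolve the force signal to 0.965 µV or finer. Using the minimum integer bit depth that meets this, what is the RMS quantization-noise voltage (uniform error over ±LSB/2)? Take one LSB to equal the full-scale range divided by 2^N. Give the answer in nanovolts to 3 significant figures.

200 nV

V_FS = 2.9 V.
Need 2^N ≥ 2.9 V / 0.965 µV = 3.005e6 → N_min = 22.
LSB = 2.9 V ÷ 2^22 = 2.9/4194304 V = 0.69141 µV.
RMS noise = LSB/√12 = 200 nV.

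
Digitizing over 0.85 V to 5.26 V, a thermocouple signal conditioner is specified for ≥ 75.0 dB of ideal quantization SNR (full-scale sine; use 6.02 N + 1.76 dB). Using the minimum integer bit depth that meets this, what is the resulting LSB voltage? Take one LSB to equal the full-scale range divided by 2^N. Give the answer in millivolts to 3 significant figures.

0.538 mV

Range = 5.26 − (0.85) = 4.41 V.
6.02 N + 1.76 ≥ 75.0 gives N ≥ 12.166, so the minimum integer is 13.
One LSB is 4.41 V / 8192 = 0.538 mV.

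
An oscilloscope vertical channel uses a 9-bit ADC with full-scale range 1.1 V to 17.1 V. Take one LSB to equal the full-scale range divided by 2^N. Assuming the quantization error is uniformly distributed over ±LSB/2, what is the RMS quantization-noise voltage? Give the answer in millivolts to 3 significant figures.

9.02 mV

Range = 17.1 − (1.1) = 16 V.
One LSB is 16 V / 512 = 31.250 mV.
For a uniform distribution on [−LSB/2, +LSB/2], V_rms = LSB/√12 = 31.250 mV/3.4641 = 9.02 mV.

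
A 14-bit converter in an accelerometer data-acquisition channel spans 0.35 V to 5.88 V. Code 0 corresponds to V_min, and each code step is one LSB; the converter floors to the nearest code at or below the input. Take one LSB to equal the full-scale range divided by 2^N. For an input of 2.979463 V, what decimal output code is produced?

The full-scale span is 5.88 − (0.35) = 5.53 V. LSB = 5.53 V / 2^14 ≈ 337.5 µV.
V_in − V_min = 2.979463 − (0.35) = 2.629463 V.
Divide by LSB: 2.629463 × 16384/5.53 = 7790.4379.
Truncating gives code 7790.

7790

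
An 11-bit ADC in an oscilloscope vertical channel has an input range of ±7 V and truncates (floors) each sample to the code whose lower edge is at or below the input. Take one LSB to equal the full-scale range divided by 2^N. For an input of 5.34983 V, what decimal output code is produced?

1806

Span: 7 V − (-7 V) = 14 V. LSB = 14 V / 2^11 ≈ 6.836 mV.
(V_in − V_min) × 2^11/range = (5.34983 − (-7)) × 2048/14 = 1806.604.
Floor → code = 1806.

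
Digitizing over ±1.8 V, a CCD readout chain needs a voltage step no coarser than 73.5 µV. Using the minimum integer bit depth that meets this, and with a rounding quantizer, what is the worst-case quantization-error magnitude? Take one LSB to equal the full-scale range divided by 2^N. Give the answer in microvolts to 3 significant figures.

27.5 µV

Full-scale range = 1.8 V − (-1.8 V) = 3.6 V.
Required number of levels: 3.6/73.5 µV = 48980; smallest N with 2^N ≥ that is 16.
Step size = 3.6/65536 V = 54.932 µV.
Max error for round-to-nearest is LSB/2 = 27.5 µV.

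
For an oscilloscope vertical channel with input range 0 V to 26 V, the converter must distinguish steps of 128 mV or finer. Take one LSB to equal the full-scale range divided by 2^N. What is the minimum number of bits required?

Full-scale range = 26 V.
26 V / 128 mV = 203.1. Since 2^7 = 128 and 2^8 = 256, N = 8.

8 bits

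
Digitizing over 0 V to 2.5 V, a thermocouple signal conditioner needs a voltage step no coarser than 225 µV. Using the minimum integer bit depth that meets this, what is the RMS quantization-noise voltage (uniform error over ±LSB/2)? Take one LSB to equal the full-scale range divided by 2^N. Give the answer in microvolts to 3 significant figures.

Range is 2.5 V.
Need 2^N ≥ 2.5 V / 225 µV = 11110 → N_min = 14.
LSB = 2.5 V / 2^14 = 152.59 µV.
V_rms = LSB/√12 = 44.0 µV.

44.0 µV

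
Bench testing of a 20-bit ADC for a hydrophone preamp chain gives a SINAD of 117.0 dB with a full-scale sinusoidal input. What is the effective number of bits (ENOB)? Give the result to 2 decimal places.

19.14 bits

ENOB = (SINAD − 1.76) / 6.02 = (117.0 − 1.76) / 6.02 = 115.24 / 6.02 = 19.1429.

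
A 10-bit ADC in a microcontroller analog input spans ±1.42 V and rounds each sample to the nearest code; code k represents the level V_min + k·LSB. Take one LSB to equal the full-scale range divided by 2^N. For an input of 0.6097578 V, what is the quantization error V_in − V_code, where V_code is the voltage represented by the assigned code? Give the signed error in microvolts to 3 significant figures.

−398 µV

Range = 1.42 − (-1.42) = 2.84 V. LSB = 2.84 V / 2^10 ≈ 2.773 mV.
(0.6097578 − (-1.42)) / LSB = 2.0297578 × 1024/2.84 = 731.8563. Nearest integer: k = 732.
V_code = -1.42 + (732/1024) × 2.84 = 0.6101562500 V.
V_in − V_code = 0.6097578 − (0.6101562500) = −398 µV.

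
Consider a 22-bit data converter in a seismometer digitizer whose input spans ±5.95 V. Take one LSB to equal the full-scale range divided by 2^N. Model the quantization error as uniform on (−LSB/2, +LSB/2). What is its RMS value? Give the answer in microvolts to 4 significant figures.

Span: 5.95 V − (-5.95 V) = 11.9 V.
LSB = 11.9 V / 2^22 = 2.83718 µV.
V_rms = LSB/√12 = 2.83718 µV / √12 = 0.8190 µV.

0.8190 µV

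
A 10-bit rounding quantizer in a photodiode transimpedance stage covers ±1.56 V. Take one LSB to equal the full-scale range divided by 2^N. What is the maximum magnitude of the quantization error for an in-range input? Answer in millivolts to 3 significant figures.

Full-scale range = 1.56 V − (-1.56 V) = 3.12 V.
LSB = 3.12 V / 2^10 = 3.0469 mV.
|e|_max = LSB/2 = 1.52 mV.

1.52 mV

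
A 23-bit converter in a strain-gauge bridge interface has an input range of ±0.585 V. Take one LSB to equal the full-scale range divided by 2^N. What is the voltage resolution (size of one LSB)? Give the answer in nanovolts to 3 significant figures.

139 nV

Span: 0.585 V − (-0.585 V) = 1.17 V.
2^23 = 8388608 levels.
One LSB is 1.17 V / 8388608 = 139 nV.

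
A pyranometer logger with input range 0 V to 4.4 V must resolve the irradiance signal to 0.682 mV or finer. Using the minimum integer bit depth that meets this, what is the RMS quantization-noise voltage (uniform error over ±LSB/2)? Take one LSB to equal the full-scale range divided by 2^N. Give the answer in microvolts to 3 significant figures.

155 µV

Full-scale range = 4.4 V.
Need 2^N ≥ 4.4 V / 0.682 mV = 6452 → N_min = 13.
LSB = 4.4 V ÷ 2^13 = 4.4/8192 V = 0.53711 mV.
V_rms = LSB/√12 = 155 µV.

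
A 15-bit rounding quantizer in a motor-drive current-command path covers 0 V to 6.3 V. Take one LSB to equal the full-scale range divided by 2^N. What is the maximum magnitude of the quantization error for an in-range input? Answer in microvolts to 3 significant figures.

Full-scale range = 6.3 V.
One LSB is 6.3 V / 32768 = 192.26 µV.
|e|_max = LSB/2 = 96.1 µV.

96.1 µV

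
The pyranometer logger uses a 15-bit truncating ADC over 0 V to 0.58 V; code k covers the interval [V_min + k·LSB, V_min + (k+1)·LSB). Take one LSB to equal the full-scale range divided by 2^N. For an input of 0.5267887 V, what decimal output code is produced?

29761

Range is 0.58 V. LSB = 0.58 V / 2^15 ≈ 17.70 µV.
code = ⌊(V_in − V_min)/LSB⌋ = ⌊(V_in − V_min) × 2^15 / range⌋
     = ⌊(0.5267887 − (0)) × 32768 / 0.58⌋ = ⌊0.5267887 × 32768/0.58⌋
     = ⌊29761.745⌋ = 29761.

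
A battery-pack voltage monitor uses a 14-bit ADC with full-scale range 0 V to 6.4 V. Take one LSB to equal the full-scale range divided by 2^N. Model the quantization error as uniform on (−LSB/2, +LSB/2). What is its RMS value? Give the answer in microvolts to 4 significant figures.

112.8 µV

Span = 6.4 V.
LSB = 6.4 V / 2^14 = 390.625 µV.
For a uniform distribution on [−LSB/2, +LSB/2], V_rms = LSB/√12 = 390.625 µV/3.4641 = 112.8 µV.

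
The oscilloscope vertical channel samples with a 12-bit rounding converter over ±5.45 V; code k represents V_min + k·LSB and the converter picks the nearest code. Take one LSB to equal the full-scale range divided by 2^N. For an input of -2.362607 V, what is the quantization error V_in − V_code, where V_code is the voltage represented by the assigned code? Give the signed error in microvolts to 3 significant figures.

+479 µV

Span: 5.45 V − (-5.45 V) = 10.9 V. LSB = 10.9 V / 2^12 ≈ 2.661 mV.
(-2.362607 − (-5.45)) / LSB = 3.087393 × 4096/10.9 = 1160.1800. Nearest integer: k = 1160.
V_code = V_min + k × range/2^12 = -5.45 + 1160 × 10.9/4096 = -2.363085938 V.
e = -2.362607 − (-2.363085938) = +479 µV.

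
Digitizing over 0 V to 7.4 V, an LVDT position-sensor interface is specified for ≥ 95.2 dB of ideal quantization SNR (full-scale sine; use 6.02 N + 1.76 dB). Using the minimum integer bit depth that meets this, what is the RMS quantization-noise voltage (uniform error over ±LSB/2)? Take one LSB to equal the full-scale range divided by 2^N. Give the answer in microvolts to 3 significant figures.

32.6 µV

Full-scale range = 7.4 V.
Required N = ⌈(95.2 − 1.76)/6.02⌉ = ⌈15.522⌉ = 16.
Step size = 7.4/65536 V = 112.92 µV.
RMS noise = LSB/√12 = 32.6 µV.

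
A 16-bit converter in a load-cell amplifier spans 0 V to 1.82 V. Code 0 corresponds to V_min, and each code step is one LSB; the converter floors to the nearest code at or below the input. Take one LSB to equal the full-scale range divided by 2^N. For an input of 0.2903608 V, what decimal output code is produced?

10455

Span = 1.82 V. LSB = 1.82 V / 2^16 ≈ 27.77 µV.
code = ⌊(V_in − V_min)/LSB⌋ = ⌊(V_in − V_min) × 2^16 / range⌋
     = ⌊(0.2903608 − (0)) × 65536 / 1.82⌋ = ⌊0.2903608 × 65536/1.82⌋
     = ⌊10455.541⌋ = 10455.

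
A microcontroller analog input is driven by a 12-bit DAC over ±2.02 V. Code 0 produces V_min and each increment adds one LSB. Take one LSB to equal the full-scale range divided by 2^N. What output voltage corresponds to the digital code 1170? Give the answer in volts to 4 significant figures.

Span: 2.02 V − (-2.02 V) = 4.04 V. LSB = 4.04 V / 2^12.
V_out = -2.02 + 1170 × (4.04/4096) V
      = -2.02 + 1.15400 = -0.865996 V.

-0.8660 V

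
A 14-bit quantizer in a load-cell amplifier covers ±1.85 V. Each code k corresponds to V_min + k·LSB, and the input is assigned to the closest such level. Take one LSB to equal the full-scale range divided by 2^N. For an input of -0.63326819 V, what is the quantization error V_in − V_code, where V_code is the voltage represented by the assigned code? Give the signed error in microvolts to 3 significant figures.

−40.7 µV

Full-scale range = 1.85 V − (-1.85 V) = 3.7 V. LSB = 3.7 V / 2^14 ≈ 225.8 µV.
Position in LSBs: (-0.63326819 − (-1.85)) × 16384/3.7 = 5387.8200; rounding gives k = 5388.
V_code = V_min + k × range/2^14 = -1.85 + 5388 × 3.7/16384 = -0.63322753906 V.
Error = V_in − V_code = -0.63326819 − (-0.63322753906) = −40.7 µV.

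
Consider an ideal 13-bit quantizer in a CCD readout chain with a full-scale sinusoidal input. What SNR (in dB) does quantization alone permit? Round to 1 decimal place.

80.0 dB

SNR = 6.02·13 + 1.76 = 80.02 dB.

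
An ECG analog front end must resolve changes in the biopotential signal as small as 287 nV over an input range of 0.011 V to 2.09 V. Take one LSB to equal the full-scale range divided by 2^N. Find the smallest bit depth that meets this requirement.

23 bits

Full-scale range = 2.09 V − (0.011 V) = 2.079 V.
2.079 V / 287 nV = 7.244e6. Since 2^22 = 4194304 and 2^23 = 8388608, N = 23.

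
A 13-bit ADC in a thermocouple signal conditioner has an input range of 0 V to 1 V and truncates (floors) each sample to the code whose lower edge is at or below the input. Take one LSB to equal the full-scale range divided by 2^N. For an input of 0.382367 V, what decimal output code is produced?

Full-scale range = 1 V. LSB = 1 V / 2^13 ≈ 122.1 µV.
V_in − V_min = 0.382367 − (0) = 0.382367 V.
Divide by LSB: 0.382367 × 8192/1 = 3132.3505.
Truncating gives code 3132.

3132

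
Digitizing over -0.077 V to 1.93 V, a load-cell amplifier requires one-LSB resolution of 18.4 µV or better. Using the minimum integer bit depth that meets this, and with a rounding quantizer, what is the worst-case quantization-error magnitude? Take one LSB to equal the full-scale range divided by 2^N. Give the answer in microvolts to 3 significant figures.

The full-scale span is 1.93 − (-0.077) = 2.007 V.
2.007 V / 18.4 µV = 109100. Since 2^16 = 65536 and 2^17 = 131072, N = 17.
Step size = 2.007/131072 V = 15.312 µV.
Max error for round-to-nearest is LSB/2 = 7.66 µV.

7.66 µV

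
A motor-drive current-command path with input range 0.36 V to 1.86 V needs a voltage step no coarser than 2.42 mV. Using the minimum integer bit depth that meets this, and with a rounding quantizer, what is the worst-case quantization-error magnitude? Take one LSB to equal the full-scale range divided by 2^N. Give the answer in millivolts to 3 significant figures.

0.732 mV

Span: 1.86 V − (0.36 V) = 1.5 V.
Required number of levels: 1.5/2.42 mV = 619.83; smallest N with 2^N ≥ that is 10.
One LSB is 1.5 V / 1024 = 1.4648 mV.
|e|_max = LSB/2 = 0.732 mV.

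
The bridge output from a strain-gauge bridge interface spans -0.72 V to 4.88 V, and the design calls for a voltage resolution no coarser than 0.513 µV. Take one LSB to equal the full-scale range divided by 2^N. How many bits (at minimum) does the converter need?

24 bits

Full-scale range = 4.88 V − (-0.72 V) = 5.6 V.
Levels needed ≥ 5.6/0.513 µV = 1.092e7. 2^24 = 16777216 suffices, so N_min = 24.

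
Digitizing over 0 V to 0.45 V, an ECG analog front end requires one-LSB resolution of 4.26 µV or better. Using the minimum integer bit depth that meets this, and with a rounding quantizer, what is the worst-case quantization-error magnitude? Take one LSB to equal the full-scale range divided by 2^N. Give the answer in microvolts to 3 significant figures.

Span = 0.45 V.
0.45 V / 4.26 µV = 105600. Since 2^16 = 65536 and 2^17 = 131072, N = 17.
LSB = 0.45 V ÷ 2^17 = 0.45/131072 V = 3.4332 µV.
|e|_max = LSB/2 = 1.72 µV.

1.72 µV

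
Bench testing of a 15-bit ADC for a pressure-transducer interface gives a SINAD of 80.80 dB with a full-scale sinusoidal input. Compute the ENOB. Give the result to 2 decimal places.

ENOB = (SINAD − 1.76) / 6.02 = (80.80 − 1.76) / 6.02 = 79.04 / 6.02 = 13.1296.

13.13 bits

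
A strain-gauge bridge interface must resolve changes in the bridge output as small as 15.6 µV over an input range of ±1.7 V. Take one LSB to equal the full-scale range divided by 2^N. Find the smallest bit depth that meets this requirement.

18 bits

Span: 1.7 V − (-1.7 V) = 3.4 V.
3.4 V / 15.6 µV = 217900. Since 2^17 = 131072 and 2^18 = 262144, N = 18.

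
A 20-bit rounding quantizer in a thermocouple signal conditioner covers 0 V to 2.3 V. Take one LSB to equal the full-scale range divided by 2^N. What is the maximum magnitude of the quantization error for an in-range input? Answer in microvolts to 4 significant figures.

Full-scale range = 2.3 V.
Step size = 2.3/1048576 V = 2.19345 µV.
Worst-case error for round-to-nearest is half an LSB: 1.097 µV.

1.097 µV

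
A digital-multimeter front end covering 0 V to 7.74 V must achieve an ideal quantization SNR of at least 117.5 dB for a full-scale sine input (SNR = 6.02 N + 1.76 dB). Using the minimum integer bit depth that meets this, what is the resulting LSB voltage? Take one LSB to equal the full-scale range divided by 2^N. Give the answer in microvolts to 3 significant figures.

7.38 µV

Span = 7.74 V.
Solving 6.02 N ≥ 117.5 − 1.76: N ≥ 19.226. Round up → N = 20.
Step size = 7.74/1048576 V = 7.38 µV.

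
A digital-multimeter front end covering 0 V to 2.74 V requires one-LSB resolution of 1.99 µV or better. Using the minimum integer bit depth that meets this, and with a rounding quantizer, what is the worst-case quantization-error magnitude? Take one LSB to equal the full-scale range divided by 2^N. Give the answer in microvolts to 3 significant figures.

Range is 2.74 V.
2.74 V / 1.99 µV = 1.377e6. Since 2^20 = 1048576 and 2^21 = 2097152, N = 21.
One LSB is 2.74 V / 2097152 = 1.3065 µV.
Half an LSB is 0.653 µV.

0.653 µV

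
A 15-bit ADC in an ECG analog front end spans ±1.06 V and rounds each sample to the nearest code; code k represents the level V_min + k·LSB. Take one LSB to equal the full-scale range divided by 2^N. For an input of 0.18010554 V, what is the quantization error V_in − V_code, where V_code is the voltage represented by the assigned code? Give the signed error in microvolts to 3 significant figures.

The full-scale span is 1.06 − (-1.06) = 2.12 V. LSB = 2.12 V / 2^15 ≈ 64.70 µV.
Position in LSBs: (0.18010554 − (-1.06)) × 32768/2.12 = 19167.8200; rounding gives k = 19168.
Reconstructed level: -1.06 + 19168 × 2.12/32768 V = 0.18011718750 V.
e = 0.18010554 − (0.18011718750) = −11.6 µV.

−11.6 µV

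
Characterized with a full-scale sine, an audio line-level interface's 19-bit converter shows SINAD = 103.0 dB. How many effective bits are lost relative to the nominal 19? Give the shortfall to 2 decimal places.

2.18 bits

N_eff = (103.0 − 1.76)/6.02 = 16.8173 bits.
Lost resolution: 19 − 16.8173 = 2.1827 bits.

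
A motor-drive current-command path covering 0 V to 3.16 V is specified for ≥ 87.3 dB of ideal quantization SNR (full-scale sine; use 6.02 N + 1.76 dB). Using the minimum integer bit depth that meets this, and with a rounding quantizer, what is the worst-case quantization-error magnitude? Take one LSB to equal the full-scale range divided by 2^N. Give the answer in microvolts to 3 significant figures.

Range is 3.16 V.
6.02 N + 1.76 ≥ 87.3 gives N ≥ 14.209, so the minimum integer is 15.
One LSB is 3.16 V / 32768 = 96.436 µV.
Max error for round-to-nearest is LSB/2 = 48.2 µV.

48.2 µV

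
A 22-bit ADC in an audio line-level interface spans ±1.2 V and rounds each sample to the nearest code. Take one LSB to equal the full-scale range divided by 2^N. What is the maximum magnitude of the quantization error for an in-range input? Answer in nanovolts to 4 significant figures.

286.1 nV

Full-scale range = 1.2 V − (-1.2 V) = 2.4 V.
LSB = 2.4 V / 2^22 = 0.572205 µV.
Worst-case error for round-to-nearest is half an LSB: 286.1 nV.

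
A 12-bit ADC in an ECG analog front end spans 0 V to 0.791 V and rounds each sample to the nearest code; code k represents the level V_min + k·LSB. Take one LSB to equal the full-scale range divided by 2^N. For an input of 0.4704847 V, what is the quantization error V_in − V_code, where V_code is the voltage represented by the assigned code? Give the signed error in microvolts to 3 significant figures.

Full-scale range = 0.791 V. LSB = 0.791 V / 2^12 ≈ 193.1 µV.
Position in LSBs: (0.4704847 − (0)) × 4096/0.791 = 2436.2899; rounding gives k = 2436.
Reconstructed level: 0 + 2436 × 0.791/4096 V = 0.4704287109 V.
e = 0.4704847 − (0.4704287109) = +56.0 µV.

+56.0 µV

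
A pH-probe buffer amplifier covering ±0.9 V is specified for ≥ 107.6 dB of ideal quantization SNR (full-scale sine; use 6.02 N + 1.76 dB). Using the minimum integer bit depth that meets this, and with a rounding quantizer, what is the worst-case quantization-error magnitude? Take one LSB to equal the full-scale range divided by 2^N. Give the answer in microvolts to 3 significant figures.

3.43 µV

The full-scale span is 0.9 − (-0.9) = 1.8 V.
Solving 6.02 N ≥ 107.6 − 1.76: N ≥ 17.581. Round up → N = 18.
LSB = 1.8 V ÷ 2^18 = 1.8/262144 V = 6.8665 µV.
Max error for round-to-nearest is LSB/2 = 3.43 µV.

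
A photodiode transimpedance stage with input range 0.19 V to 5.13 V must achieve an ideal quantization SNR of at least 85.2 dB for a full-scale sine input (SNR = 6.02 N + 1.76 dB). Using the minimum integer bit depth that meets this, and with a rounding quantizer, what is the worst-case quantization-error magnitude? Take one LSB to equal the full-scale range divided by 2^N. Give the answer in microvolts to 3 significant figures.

Full-scale range = 5.13 V − (0.19 V) = 4.94 V.
N ≥ (85.2 − 1.76)/6.02 = 13.860 → N_min = 14.
LSB = 4.94 V / 2^14 = 301.51 µV.
|e|_max = LSB/2 = 151 µV.

151 µV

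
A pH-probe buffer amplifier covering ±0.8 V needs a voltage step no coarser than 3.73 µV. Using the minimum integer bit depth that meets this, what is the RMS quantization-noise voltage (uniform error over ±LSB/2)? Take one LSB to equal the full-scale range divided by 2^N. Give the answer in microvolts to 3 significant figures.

Full-scale range = 0.8 V − (-0.8 V) = 1.6 V.
Required number of levels: 1.6/3.73 µV = 428950; smallest N with 2^N ≥ that is 19.
LSB = 1.6 V ÷ 2^19 = 1.6/524288 V = 3.0518 µV.
V_rms = LSB/√12 = 0.881 µV.

0.881 µV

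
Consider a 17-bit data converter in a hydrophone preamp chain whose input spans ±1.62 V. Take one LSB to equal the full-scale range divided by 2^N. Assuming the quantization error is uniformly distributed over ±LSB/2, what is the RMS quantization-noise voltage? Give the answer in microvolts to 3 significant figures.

7.14 µV

Range = 1.62 − (-1.62) = 3.24 V.
Step size = 3.24/131072 V = 24.719 µV.
σ_q = LSB/√12 = 24.719 µV/3.4641 = 7.14 µV.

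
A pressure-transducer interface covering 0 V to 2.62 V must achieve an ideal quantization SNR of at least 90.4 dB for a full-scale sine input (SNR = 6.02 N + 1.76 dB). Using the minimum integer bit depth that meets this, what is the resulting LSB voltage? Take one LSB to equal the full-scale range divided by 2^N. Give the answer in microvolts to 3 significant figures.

80.0 µV

Span = 2.62 V.
N ≥ (90.4 − 1.76)/6.02 = 14.724 → N_min = 15.
LSB = 2.62 V / 2^15 = 80.0 µV.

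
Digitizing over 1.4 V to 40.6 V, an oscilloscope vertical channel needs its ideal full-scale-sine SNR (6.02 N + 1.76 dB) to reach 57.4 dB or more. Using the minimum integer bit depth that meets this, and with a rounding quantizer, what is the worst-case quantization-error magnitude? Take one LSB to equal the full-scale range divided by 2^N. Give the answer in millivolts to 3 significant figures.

The full-scale span is 40.6 − (1.4) = 39.2 V.
6.02 N + 1.76 ≥ 57.4 gives N ≥ 9.243, so the minimum integer is 10.
LSB = 39.2 V / 2^10 = 38.281 mV.
Max error for round-to-nearest is LSB/2 = 19.1 mV.

19.1 mV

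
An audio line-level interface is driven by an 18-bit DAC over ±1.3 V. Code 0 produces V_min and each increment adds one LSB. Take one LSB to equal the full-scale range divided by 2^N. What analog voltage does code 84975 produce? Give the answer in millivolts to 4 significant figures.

Span: 1.3 V − (-1.3 V) = 2.6 V. LSB = 2.6 V / 2^18.
V_out = V_min + code × LSB = -1.3 V + 84975 × 2.6 V / 262144
      = -1.3 + 0.842800 = -0.457200 V.

-457.2 mV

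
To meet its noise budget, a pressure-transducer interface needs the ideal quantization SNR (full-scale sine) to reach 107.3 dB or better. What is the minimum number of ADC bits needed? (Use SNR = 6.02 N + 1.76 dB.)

Solving 6.02 N ≥ 107.3 − 1.76: N ≥ 17.532. Round up → N = 18.

18 bits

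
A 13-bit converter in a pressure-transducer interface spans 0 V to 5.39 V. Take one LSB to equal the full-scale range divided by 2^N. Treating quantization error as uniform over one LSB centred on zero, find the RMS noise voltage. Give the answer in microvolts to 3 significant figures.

V_FS = 5.39 V.
One LSB is 5.39 V / 8192 = 0.65796 mV.
For a uniform distribution on [−LSB/2, +LSB/2], V_rms = LSB/√12 = 0.65796 mV/3.4641 = 190 µV.

190 µV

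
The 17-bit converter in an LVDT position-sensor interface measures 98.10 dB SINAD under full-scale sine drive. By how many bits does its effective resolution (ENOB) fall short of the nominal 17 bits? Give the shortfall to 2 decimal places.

Effective bits = (98.10 − 1.76)/6.02 = 16.0033.
Lost resolution: 17 − 16.0033 = 0.9967 bits.

1.00 bits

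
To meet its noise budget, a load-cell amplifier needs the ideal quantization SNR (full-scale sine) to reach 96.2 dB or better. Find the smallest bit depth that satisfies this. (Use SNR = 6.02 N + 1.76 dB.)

16 bits

Required N = ⌈(96.2 − 1.76)/6.02⌉ = ⌈15.688⌉ = 16.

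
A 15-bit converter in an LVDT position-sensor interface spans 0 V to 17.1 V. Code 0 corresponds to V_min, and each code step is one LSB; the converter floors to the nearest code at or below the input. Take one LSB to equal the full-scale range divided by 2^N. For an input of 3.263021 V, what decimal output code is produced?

6252

Range is 17.1 V. LSB = 17.1 V / 2^15 ≈ 0.5219 mV.
code = ⌊(V_in − V_min)/LSB⌋ = ⌊(V_in − V_min) × 2^15 / range⌋
     = ⌊(3.263021 − (0)) × 32768 / 17.1⌋ = ⌊3.263021 × 32768/17.1⌋
     = ⌊6252.788⌋ = 6252.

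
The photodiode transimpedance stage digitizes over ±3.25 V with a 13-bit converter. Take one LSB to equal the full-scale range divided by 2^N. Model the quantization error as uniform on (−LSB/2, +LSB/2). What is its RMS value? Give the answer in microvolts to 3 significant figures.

Span: 3.25 V − (-3.25 V) = 6.5 V.
Step size = 6.5/8192 V = 0.79346 mV.
For a uniform distribution on [−LSB/2, +LSB/2], V_rms = LSB/√12 = 0.79346 mV/3.4641 = 229 µV.

229 µV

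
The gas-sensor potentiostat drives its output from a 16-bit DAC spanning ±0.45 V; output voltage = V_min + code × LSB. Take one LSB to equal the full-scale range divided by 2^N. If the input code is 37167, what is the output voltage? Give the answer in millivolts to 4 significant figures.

60.41 mV

Full-scale range = 0.45 V − (-0.45 V) = 0.9 V. LSB = 0.9 V / 2^16.
V_out = -0.45 + 37167 × (0.9/65536) V
      = -0.45 V + 0.510411 V = 0.0604111 V.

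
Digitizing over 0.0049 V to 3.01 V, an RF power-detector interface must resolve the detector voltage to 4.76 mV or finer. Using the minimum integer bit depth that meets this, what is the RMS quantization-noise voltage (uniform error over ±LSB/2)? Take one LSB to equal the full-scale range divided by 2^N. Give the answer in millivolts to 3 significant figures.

The full-scale span is 3.01 − (0.0049) = 3.0051 V.
Required number of levels: 3.0051/4.76 mV = 631.32; smallest N with 2^N ≥ that is 10.
LSB = 3.0051 V ÷ 2^10 = 3.0051/1024 V = 2.9347 mV.
RMS noise = LSB/√12 = 0.847 mV.

0.847 mV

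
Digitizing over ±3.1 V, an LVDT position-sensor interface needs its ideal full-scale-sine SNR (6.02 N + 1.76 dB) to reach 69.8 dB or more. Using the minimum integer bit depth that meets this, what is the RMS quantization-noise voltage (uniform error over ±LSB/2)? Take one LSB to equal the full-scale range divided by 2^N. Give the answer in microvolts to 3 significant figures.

437 µV

Span: 3.1 V − (-3.1 V) = 6.2 V.
N ≥ (69.8 − 1.76)/6.02 = 11.302 → N_min = 12.
LSB = 6.2 V ÷ 2^12 = 6.2/4096 V = 1.5137 mV.
V_rms = LSB/√12 = 437 µV.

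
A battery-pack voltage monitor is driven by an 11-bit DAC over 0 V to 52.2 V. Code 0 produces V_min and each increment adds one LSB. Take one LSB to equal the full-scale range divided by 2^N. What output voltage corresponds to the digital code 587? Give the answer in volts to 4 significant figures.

14.96 V

Span = 52.2 V. LSB = 52.2 V / 2^11.
V_out = 0 + 587 × (52.2/2048) V
      = 0 + 14.9616 = 14.9616 V.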